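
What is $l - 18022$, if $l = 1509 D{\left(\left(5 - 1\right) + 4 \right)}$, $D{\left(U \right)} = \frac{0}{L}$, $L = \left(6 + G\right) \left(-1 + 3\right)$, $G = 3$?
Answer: $-18022$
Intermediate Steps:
$L = 18$ ($L = \left(6 + 3\right) \left(-1 + 3\right) = 9 \cdot 2 = 18$)
$D{\left(U \right)} = 0$ ($D{\left(U \right)} = \frac{0}{18} = 0 \cdot \frac{1}{18} = 0$)
$l = 0$ ($l = 1509 \cdot 0 = 0$)
$l - 18022 = 0 - 18022 = -18022$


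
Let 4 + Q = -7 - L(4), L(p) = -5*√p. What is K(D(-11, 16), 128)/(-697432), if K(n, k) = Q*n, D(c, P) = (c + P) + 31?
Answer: 9/174358 ≈ 5.1618e-5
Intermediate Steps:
Q = -1 (Q = -4 + (-7 - (-5)*√4) = -4 + (-7 - (-5)*2) = -4 + (-7 - 1*(-10)) = -4 + (-7 + 10) = -4 + 3 = -1)
D(c, P) = 31 + P + c (D(c, P) = (P + c) + 31 = 31 + P + c)
K(n, k) = -n
K(D(-11, 16), 128)/(-697432) = -(31 + 16 - 11)/(-697432) = -1*36*(-1/697432) = -36*(-1/697432) = 9/174358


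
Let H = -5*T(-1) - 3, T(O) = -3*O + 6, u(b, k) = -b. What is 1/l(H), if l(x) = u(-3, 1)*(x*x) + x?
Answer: 1/6864 ≈ 0.00014569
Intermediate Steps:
T(O) = 6 - 3*O
H = -48 (H = -5*(6 - 3*(-1)) - 3 = -5*(6 + 3) - 3 = -5*9 - 3 = -45 - 3 = -48)
l(x) = x + 3*x² (l(x) = (-1*(-3))*(x*x) + x = 3*x² + x = x + 3*x²)
1/l(H) = 1/(-48*(1 + 3*(-48))) = 1/(-48*(1 - 144)) = 1/(-48*(-143)) = 1/6864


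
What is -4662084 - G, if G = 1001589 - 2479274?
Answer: -3184399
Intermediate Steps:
G = -1477685
-4662084 - G = -4662084 - 1*(-1477685) = -4662084 + 1477685 = -3184399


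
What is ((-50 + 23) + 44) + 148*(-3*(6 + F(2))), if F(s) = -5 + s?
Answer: -1315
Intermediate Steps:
((-50 + 23) + 44) + 148*(-3*(6 + F(2))) = ((-50 + 23) + 44) + 148*(-3*(6 + (-5 + 2))) = (-27 + 44) + 148*(-3*(6 - 3)) = 17 + 148*(-3*3) = 17 + 148*(-9) = 17 - 1332 = -1315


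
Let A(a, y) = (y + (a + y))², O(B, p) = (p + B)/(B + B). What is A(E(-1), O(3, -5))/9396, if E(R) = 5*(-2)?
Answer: 256/21141 ≈ 0.012109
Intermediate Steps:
O(B, p) = (B + p)/(2*B) (O(B, p) = (B + p)/((2*B)) = (B + p)*(1/(2*B)) = (B + p)/(2*B))
E(R) = -10
A(a, y) = (a + 2*y)²
A(E(-1), O(3, -5))/9396 = (-10 + 2*((½)*(3 - 5)/3))²/9396 = (-10 + 2*((½)*(⅓)*(-2)))²*(1/9396) = (-10 + 2*(-⅓))²*(1/9396) = (-10 - ⅔)²*(1/9396) = (-32/3)²*(1/9396) = (1024/9)*(1/9396) = 256/21141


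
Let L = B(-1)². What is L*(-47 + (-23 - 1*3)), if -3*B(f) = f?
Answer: -73/9 ≈ -8.1111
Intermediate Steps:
B(f) = -f/3
L = ⅑ (L = (-⅓*(-1))² = (⅓)² = ⅑ ≈ 0.11111)
L*(-47 + (-23 - 1*3)) = (-47 + (-23 - 1*3))/9 = (-47 + (-23 - 3))/9 = (-47 - 26)/9 = (⅑)*(-73) = -73/9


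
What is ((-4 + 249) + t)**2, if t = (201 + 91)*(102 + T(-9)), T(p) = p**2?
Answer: 2881649761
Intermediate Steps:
t = 53436 (t = (201 + 91)*(102 + (-9)**2) = 292*(102 + 81) = 292*183 = 53436)
((-4 + 249) + t)**2 = ((-4 + 249) + 53436)**2 = (245 + 53436)**2 = 53681**2 = 2881649761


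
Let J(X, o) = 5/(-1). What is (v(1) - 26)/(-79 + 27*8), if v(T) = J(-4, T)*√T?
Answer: -31/137 ≈ -0.22628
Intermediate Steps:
J(X, o) = -5 (J(X, o) = 5*(-1) = -5)
v(T) = -5*√T
(v(1) - 26)/(-79 + 27*8) = (-5*√1 - 26)/(-79 + 27*8) = (-5*1 - 26)/(-79 + 216) = (-5 - 26)/137 = -31*1/137 = -31/137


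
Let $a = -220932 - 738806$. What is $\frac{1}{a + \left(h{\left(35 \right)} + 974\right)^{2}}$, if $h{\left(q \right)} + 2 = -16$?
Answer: $- \frac{1}{45802} \approx -2.1833 \cdot 10^{-5}$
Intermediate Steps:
$h{\left(q \right)} = -18$ ($h{\left(q \right)} = -2 - 16 = -18$)
$a = -959738$
$\frac{1}{a + \left(h{\left(35 \right)} + 974\right)^{2}} = \frac{1}{-959738 + \left(-18 + 974\right)^{2}} = \frac{1}{-959738 + 956^{2}} = \frac{1}{-959738 + 913936} = \frac{1}{-45802} = - \frac{1}{45802}$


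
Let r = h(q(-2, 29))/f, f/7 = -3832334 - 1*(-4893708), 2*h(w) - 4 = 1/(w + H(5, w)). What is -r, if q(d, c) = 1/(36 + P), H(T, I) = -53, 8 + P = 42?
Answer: -7383/27556453162 ≈ -2.6792e-7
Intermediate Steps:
P = 34 (P = -8 + 42 = 34)
q(d, c) = 1/70 (q(d, c) = 1/(36 + 34) = 1/70)
h(w) = 2 + 1/(2*(-53 + w)) (h(w) = 2 + 1/(2*(w - 53)) = 2 + 1/(2*(-53 + w)))
f = 7429618 (f = 7*(-3832334 - 1*(-4893708)) = 7*(-3832334 + 4893708) = 7*1061374 = 7429618)
r = 7383/27556453162 (r = ((-211 + 4*(1/70))/(2*(-53 + 1/70)))/7429618 = ((-211 + 2/35)/(2*(-3709/70)))*(1/7429618) = ((½)*(-70/3709)*(-7383/35))*(1/7429618) = (7383/3709)*(1/7429618) = 7383/27556453162 ≈ 2.6792e-7)
-r = -1*7383/27556453162 = -7383/27556453162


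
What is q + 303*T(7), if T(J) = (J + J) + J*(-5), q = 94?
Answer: -6269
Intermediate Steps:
T(J) = -3*J (T(J) = 2*J - 5*J = -3*J)
q + 303*T(7) = 94 + 303*(-3*7) = 94 + 303*(-21) = 94 - 6363 = -6269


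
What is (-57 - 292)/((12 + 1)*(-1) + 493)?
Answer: -349/480 ≈ -0.72708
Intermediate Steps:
(-57 - 292)/((12 + 1)*(-1) + 493) = -349/(13*(-1) + 493) = -349/(-13 + 493) = -349/480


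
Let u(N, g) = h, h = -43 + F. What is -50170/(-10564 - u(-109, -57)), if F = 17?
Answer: 25085/5269 ≈ 4.7609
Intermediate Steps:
h = -26 (h = -43 + 17 = -26)
u(N, g) = -26
-50170/(-10564 - u(-109, -57)) = -50170/(-10564 - 1*(-26)) = -50170/(-10564 + 26) = -50170/(-10538) = -50170*(-1/10538) = 25085/5269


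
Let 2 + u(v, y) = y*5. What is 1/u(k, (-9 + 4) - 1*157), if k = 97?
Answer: -1/812 ≈ -0.0012315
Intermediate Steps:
u(v, y) = -2 + 5*y (u(v, y) = -2 + y*5 = -2 + 5*y)
1/u(k, (-9 + 4) - 1*157) = 1/(-2 + 5*((-9 + 4) - 1*157)) = 1/(-2 + 5*(-5 - 157)) = 1/(-2 + 5*(-162)) = 1/(-2 - 810) = 1/(-812) = -1/812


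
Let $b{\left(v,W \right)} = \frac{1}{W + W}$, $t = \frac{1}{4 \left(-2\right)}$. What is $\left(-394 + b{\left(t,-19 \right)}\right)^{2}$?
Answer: $\frac{224190729}{1444} \approx 1.5526 \cdot 10^{5}$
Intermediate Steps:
$t = - \frac{1}{8}$ ($t = \frac{1}{-8} = - \frac{1}{8} \approx -0.125$)
$b{\left(v,W \right)} = \frac{1}{2 W}$
$\left(-394 + b{\left(t,-19 \right)}\right)^{2} = \left(-394 + \frac{1}{2 \left(-19\right)}\right)^{2} = \left(-394 + \frac{1}{2} \left(- \frac{1}{19}\right)\right)^{2} = \left(-394 - \frac{1}{38}\right)^{2} = \left(- \frac{14973}{38}\right)^{2} = \frac{224190729}{1444}$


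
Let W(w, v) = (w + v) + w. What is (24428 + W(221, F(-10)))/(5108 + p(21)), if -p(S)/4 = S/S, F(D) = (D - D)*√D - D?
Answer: 1555/319 ≈ 4.8746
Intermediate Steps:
F(D) = -D (F(D) = 0*√D - D = 0 - D = -D)
W(w, v) = v + 2*w (W(w, v) = (v + w) + w = v + 2*w)
p(S) = -4 (p(S) = -4*S/S = -4*1 = -4)
(24428 + W(221, F(-10)))/(5108 + p(21)) = (24428 + (-1*(-10) + 2*221))/(5108 - 4) = (24428 + (10 + 442))/5104 = (24428 + 452)*(1/5104) = 24880*(1/5104) = 1555/319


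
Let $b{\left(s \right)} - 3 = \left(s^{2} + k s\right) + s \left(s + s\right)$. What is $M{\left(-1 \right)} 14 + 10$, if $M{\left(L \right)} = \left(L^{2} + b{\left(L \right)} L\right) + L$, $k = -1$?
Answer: $-88$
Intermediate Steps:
$b{\left(s \right)} = 3 - s + 3 s^{2}$ ($b{\left(s \right)} = 3 + \left(\left(s^{2} - s\right) + s \left(s + s\right)\right) = 3 + \left(\left(s^{2} - s\right) + s 2 s\right) = 3 + \left(\left(s^{2} - s\right) + 2 s^{2}\right) = 3 + \left(- s + 3 s^{2}\right) = 3 - s + 3 s^{2}$)
$M{\left(L \right)} = L + L^{2} + L \left(3 - L + 3 L^{2}\right)$ ($M{\left(L \right)} = \left(L^{2} + \left(3 - L + 3 L^{2}\right) L\right) + L = \left(L^{2} + L \left(3 - L + 3 L^{2}\right)\right) + L = L + L^{2} + L \left(3 - L + 3 L^{2}\right)$)
$M{\left(-1 \right)} 14 + 10 = - (4 + 3 \left(-1\right)^{2}) 14 + 10 = - (4 + 3 \cdot 1) 14 + 10 = - (4 + 3) 14 + 10 = \left(-1\right) 7 \cdot 14 + 10 = \left(-7\right) 14 + 10 = -98 + 10 = -88$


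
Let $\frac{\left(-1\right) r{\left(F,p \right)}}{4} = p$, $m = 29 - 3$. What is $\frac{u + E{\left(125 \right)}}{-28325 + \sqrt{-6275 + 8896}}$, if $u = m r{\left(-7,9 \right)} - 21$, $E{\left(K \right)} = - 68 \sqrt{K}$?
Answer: $\frac{957 + 340 \sqrt{5}}{28325 - \sqrt{2621}} \approx 0.060737$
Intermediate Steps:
$m = 26$
$r{\left(F,p \right)} = - 4 p$
$u = -957$ ($u = 26 \left(\left(-4\right) 9\right) - 21 = 26 \left(-36\right) - 21 = -936 - 21 = -957$)
$\frac{u + E{\left(125 \right)}}{-28325 + \sqrt{-6275 + 8896}} = \frac{-957 - 68 \sqrt{125}}{-28325 + \sqrt{-6275 + 8896}} = \frac{-957 - 68 \cdot 5 \sqrt{5}}{-28325 + \sqrt{2621}} = \frac{-957 - 340 \sqrt{5}}{-28325 + \sqrt{2621}}$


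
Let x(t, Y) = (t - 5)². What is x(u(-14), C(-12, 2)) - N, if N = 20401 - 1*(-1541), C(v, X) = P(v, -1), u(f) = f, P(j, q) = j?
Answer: -21581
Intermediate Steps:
C(v, X) = v
N = 21942 (N = 20401 + 1541 = 21942)
x(t, Y) = (-5 + t)²
x(u(-14), C(-12, 2)) - N = (-5 - 14)² - 1*21942 = (-19)² - 21942 = 361 - 21942 = -21581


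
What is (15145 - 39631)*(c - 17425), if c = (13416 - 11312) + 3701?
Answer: 284527320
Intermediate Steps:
c = 5805 (c = 2104 + 3701 = 5805)
(15145 - 39631)*(c - 17425) = (15145 - 39631)*(5805 - 17425) = -24486*(-11620) = 284527320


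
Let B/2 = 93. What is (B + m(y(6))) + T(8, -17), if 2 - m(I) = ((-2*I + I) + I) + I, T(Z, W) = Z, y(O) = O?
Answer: 190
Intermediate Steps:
B = 186 (B = 2*93 = 186)
m(I) = 2 - I (m(I) = 2 - (((-2*I + I) + I) + I) = 2 - ((-I + I) + I) = 2 - (0 + I) = 2 - I)
(B + m(y(6))) + T(8, -17) = (186 + (2 - 1*6)) + 8 = (186 + (2 - 6)) + 8 = (186 - 4) + 8 = 182 + 8 = 190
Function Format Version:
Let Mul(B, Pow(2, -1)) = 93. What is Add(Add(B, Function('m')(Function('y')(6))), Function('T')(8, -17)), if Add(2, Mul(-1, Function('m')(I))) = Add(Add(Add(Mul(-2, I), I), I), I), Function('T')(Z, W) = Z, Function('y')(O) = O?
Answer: 190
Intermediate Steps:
B = 186 (B = Mul(2, 93) = 186)
Function('m')(I) = Add(2, Mul(-1, I)) (Function('m')(I) = Add(2, Mul(-1, Add(Add(Add(Mul(-2, I), I), I), I))) = Add(2, Mul(-1, Add(Add(Mul(-1, I), I), I))) = Add(2, Mul(-1, Add(0, I))) = Add(2, Mul(-1, I)))
Add(Add(B, Function('m')(Function('y')(6))), Function('T')(8, -17)) = Add(Add(186, Add(2, Mul(-1, 6))), 8) = Add(Add(186, Add(2, -6)), 8) = Add(Add(186, -4), 8) = Add(182, 8) = 190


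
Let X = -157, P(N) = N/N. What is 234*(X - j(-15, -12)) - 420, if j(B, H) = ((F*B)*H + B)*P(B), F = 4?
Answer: -202128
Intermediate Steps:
P(N) = 1
j(B, H) = B + 4*B*H (j(B, H) = ((4*B)*H + B)*1 = (4*B*H + B)*1 = (B + 4*B*H)*1 = B + 4*B*H)
234*(X - j(-15, -12)) - 420 = 234*(-157 - (-15)*(1 + 4*(-12))) - 420 = 234*(-157 - (-15)*(1 - 48)) - 420 = 234*(-157 - (-15)*(-47)) - 420 = 234*(-157 - 1*705) - 420 = 234*(-157 - 705) - 420 = 234*(-862) - 420 = -201708 - 420 = -202128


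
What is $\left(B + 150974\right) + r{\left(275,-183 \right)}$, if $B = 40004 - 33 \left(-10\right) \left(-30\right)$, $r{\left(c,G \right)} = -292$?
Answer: $180786$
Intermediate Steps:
$B = 30104$ ($B = 40004 - \left(-330\right) \left(-30\right) = 40004 - 9900 = 30104$)
$\left(B + 150974\right) + r{\left(275,-183 \right)} = \left(30104 + 150974\right) - 292 = 181078 - 292 = 180786$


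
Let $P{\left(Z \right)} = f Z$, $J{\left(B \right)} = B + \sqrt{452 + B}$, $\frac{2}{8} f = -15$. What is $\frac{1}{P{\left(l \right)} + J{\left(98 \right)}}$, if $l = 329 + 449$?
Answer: $- \frac{23291}{1084941087} - \frac{5 \sqrt{22}}{2169882174} \approx -2.1478 \cdot 10^{-5}$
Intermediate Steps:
$f = -60$ ($f = 4 \left(-15\right) = -60$)
$l = 778$
$P{\left(Z \right)} = - 60 Z$
$\frac{1}{P{\left(l \right)} + J{\left(98 \right)}} = \frac{1}{\left(-60\right) 778 + \left(98 + \sqrt{452 + 98}\right)} = \frac{1}{-46680 + \left(98 + \sqrt{550}\right)} = \frac{1}{-46680 + \left(98 + 5 \sqrt{22}\right)} = \frac{1}{-46582 + 5 \sqrt{22}}$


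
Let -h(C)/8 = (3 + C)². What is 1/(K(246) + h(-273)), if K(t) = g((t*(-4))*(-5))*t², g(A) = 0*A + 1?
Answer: -1/522684 ≈ -1.9132e-6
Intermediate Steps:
g(A) = 1 (g(A) = 0 + 1 = 1)
h(C) = -8*(3 + C)²
K(t) = t² (K(t) = 1*t² = t²)
1/(K(246) + h(-273)) = 1/(246² - 8*(3 - 273)²) = 1/(60516 - 8*(-270)²) = 1/(60516 - 8*72900) = 1/(60516 - 583200) = 1/(-522684) = -1/522684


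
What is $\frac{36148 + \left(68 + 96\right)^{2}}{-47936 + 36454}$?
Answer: $- \frac{31522}{5741} \approx -5.4907$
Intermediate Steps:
$\frac{36148 + \left(68 + 96\right)^{2}}{-47936 + 36454} = \frac{36148 + 164^{2}}{-11482} = \left(36148 + 26896\right) \left(- \frac{1}{11482}\right) = 63044 \left(- \frac{1}{11482}\right) = - \frac{31522}{5741}$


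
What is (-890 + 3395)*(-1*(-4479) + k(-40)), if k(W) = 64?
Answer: 11380215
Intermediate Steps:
(-890 + 3395)*(-1*(-4479) + k(-40)) = (-890 + 3395)*(-1*(-4479) + 64) = 2505*(4479 + 64) = 2505*4543 = 11380215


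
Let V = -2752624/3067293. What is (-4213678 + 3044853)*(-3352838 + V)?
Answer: 12020359094130674350/3067293 ≈ 3.9189e+12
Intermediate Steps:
V = -2752624/3067293 (V = -2752624*1/3067293 = -2752624/3067293 ≈ -0.89741)
(-4213678 + 3044853)*(-3352838 + V) = (-4213678 + 3044853)*(-3352838 - 2752624/3067293) = -1168825*(-10284139280158/3067293) = 12020359094130674350/3067293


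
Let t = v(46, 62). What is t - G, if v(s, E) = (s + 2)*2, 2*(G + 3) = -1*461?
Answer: 659/2 ≈ 329.50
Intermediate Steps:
G = -467/2 (G = -3 + (-1*461)/2 = -3 + (½)*(-461) = -3 - 461/2 = -467/2 ≈ -233.50)
v(s, E) = 4 + 2*s (v(s, E) = (2 + s)*2 = 4 + 2*s)
t = 96 (t = 4 + 2*46 = 4 + 92 = 96)
t - G = 96 - 1*(-467/2) = 96 + 467/2 = 659/2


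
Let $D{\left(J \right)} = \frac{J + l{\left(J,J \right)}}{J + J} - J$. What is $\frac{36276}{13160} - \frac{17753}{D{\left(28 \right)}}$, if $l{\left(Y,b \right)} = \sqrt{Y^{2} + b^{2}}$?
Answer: $\frac{6452226287}{9945670} + \frac{35506 \sqrt{2}}{3023} \approx 665.36$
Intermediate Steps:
$D{\left(J \right)} = - J + \frac{J + \sqrt{2} \sqrt{J^{2}}}{2 J}$ ($D{\left(J \right)} = \frac{J + \sqrt{J^{2} + J^{2}}}{J + J} - J = \frac{J + \sqrt{2 J^{2}}}{2 J} - J = \left(J + \sqrt{2} \sqrt{J^{2}}\right) \frac{1}{2 J} - J = \frac{J + \sqrt{2} \sqrt{J^{2}}}{2 J} - J = - J + \frac{J + \sqrt{2} \sqrt{J^{2}}}{2 J}$)
$\frac{36276}{13160} - \frac{17753}{D{\left(28 \right)}} = \frac{36276}{13160} - \frac{17753}{\frac{1}{2} - 28 + \frac{\sqrt{2} \sqrt{28^{2}}}{2 \cdot 28}} = 36276 \cdot \frac{1}{13160} - \frac{17753}{\frac{1}{2} - 28 + \frac{1}{2} \sqrt{2} \cdot \frac{1}{28} \sqrt{784}} = \frac{9069}{3290} - \frac{17753}{\frac{1}{2} - 28 + \frac{1}{2} \sqrt{2} \cdot \frac{1}{28} \cdot 28} = \frac{9069}{3290} - \frac{17753}{\frac{1}{2} - 28 + \frac{\sqrt{2}}{2}} = \frac{9069}{3290} - \frac{17753}{- \frac{55}{2} + \frac{\sqrt{2}}{2}}$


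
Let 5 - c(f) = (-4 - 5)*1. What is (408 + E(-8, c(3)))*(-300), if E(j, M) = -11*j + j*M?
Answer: -115200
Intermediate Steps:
c(f) = 14 (c(f) = 5 - (-4 - 5) = 5 - (-9) = 5 - 1*(-9) = 5 + 9 = 14)
E(j, M) = -11*j + M*j
(408 + E(-8, c(3)))*(-300) = (408 - 8*(-11 + 14))*(-300) = (408 - 8*3)*(-300) = (408 - 24)*(-300) = 384*(-300) = -115200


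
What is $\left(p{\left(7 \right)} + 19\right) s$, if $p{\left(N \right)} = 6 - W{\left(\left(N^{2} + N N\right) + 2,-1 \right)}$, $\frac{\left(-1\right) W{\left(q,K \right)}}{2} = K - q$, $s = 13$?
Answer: $-2301$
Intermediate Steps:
$W{\left(q,K \right)} = - 2 K + 2 q$ ($W{\left(q,K \right)} = - 2 \left(K - q\right) = - 2 K + 2 q$)
$p{\left(N \right)} = - 4 N^{2}$ ($p{\left(N \right)} = 6 - \left(\left(-2\right) \left(-1\right) + 2 \left(\left(N^{2} + N N\right) + 2\right)\right) = 6 - \left(2 + 2 \left(\left(N^{2} + N^{2}\right) + 2\right)\right) = 6 - \left(2 + 2 \left(2 N^{2} + 2\right)\right) = 6 - \left(2 + 2 \left(2 + 2 N^{2}\right)\right) = 6 - \left(2 + \left(4 + 4 N^{2}\right)\right) = 6 - \left(6 + 4 N^{2}\right) = - 4 N^{2}$)
$\left(p{\left(7 \right)} + 19\right) s = \left(- 4 \cdot 7^{2} + 19\right) 13 = \left(\left(-4\right) 49 + 19\right) 13 = \left(-196 + 19\right) 13 = \left(-177\right) 13 = -2301$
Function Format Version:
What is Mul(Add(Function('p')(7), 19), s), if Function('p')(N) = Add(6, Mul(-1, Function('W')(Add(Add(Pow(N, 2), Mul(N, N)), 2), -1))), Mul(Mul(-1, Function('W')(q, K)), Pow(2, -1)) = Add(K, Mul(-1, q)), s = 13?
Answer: -2301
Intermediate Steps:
Function('W')(q, K) = Add(Mul(-2, K), Mul(2, q)) (Function('W')(q, K) = Mul(-2, Add(K, Mul(-1, q))) = Add(Mul(-2, K), Mul(2, q)))
Function('p')(N) = Mul(-4, Pow(N, 2)) (Function('p')(N) = Add(6, Mul(-1, Add(Mul(-2, -1), Mul(2, Add(Add(Pow(N, 2), Mul(N, N)), 2))))) = Add(6, Mul(-1, Add(2, Mul(2, Add(Add(Pow(N, 2), Pow(N, 2)), 2))))) = Add(6, Mul(-1, Add(2, Mul(2, Add(Mul(2, Pow(N, 2)), 2))))) = Add(6, Mul(-1, Add(2, Mul(2, Add(2, Mul(2, Pow(N, 2))))))) = Add(6, Mul(-1, Add(2, Add(4, Mul(4, Pow(N, 2)))))) = Add(6, Mul(-1, Add(6, Mul(4, Pow(N, 2))))) = Add(6, Add(-6, Mul(-4, Pow(N, 2)))) = Mul(-4, Pow(N, 2)))
Mul(Add(Function('p')(7), 19), s) = Mul(Add(Mul(-4, Pow(7, 2)), 19), 13) = Mul(Add(Mul(-4, 49), 19), 13) = Mul(Add(-196, 19), 13) = Mul(-177, 13) = -2301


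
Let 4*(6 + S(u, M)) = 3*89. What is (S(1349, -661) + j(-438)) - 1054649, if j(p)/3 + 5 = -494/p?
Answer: -307943161/292 ≈ -1.0546e+6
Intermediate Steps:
S(u, M) = 243/4 (S(u, M) = -6 + (3*89)/4 = -6 + (¼)*267 = -6 + 267/4 = 243/4)
j(p) = -15 - 1482/p (j(p) = -15 + 3*(-494/p) = -15 - 1482/p)
(S(1349, -661) + j(-438)) - 1054649 = (243/4 + (-15 - 1482/(-438))) - 1054649 = (243/4 + (-15 - 1482*(-1/438))) - 1054649 = (243/4 + (-15 + 247/73)) - 1054649 = (243/4 - 848/73) - 1054649 = 14347/292 - 1054649 = -307943161/292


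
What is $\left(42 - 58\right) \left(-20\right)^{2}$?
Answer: $-6400$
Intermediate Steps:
$\left(42 - 58\right) \left(-20\right)^{2} = \left(42 - 58\right) 400 = \left(-16\right) 400 = -6400$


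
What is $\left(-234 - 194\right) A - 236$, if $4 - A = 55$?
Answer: $21592$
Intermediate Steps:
$A = -51$ ($A = 4 - 55 = -51$)
$\left(-234 - 194\right) A - 236 = \left(-234 - 194\right) \left(-51\right) - 236 = \left(-428\right) \left(-51\right) - 236 = 21828 - 236 = 21592$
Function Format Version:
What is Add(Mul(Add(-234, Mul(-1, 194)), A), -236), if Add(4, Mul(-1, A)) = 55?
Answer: 21592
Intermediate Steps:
A = -51 (A = Add(4, Mul(-1, 55)) = Add(4, -55) = -51)
Add(Mul(Add(-234, Mul(-1, 194)), A), -236) = Add(Mul(Add(-234, Mul(-1, 194)), -51), -236) = Add(Mul(Add(-234, -194), -51), -236) = Add(Mul(-428, -51), -236) = Add(21828, -236) = 21592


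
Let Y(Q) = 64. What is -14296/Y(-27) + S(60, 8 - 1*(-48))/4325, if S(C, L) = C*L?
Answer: -1540379/6920 ≈ -222.60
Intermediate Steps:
-14296/Y(-27) + S(60, 8 - 1*(-48))/4325 = -14296/64 + (60*(8 - 1*(-48)))/4325 = -14296*1/64 + (60*(8 + 48))*(1/4325) = -1787/8 + (60*56)*(1/4325) = -1787/8 + 3360*(1/4325) = -1787/8 + 672/865 = -1540379/6920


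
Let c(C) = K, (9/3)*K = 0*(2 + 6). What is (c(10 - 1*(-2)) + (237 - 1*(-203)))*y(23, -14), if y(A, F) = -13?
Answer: -5720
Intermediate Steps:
K = 0 (K = (0*(2 + 6))/3 = (0*8)/3 = (⅓)*0 = 0)
c(C) = 0
(c(10 - 1*(-2)) + (237 - 1*(-203)))*y(23, -14) = (0 + (237 - 1*(-203)))*(-13) = (0 + (237 + 203))*(-13) = (0 + 440)*(-13) = 440*(-13) = -5720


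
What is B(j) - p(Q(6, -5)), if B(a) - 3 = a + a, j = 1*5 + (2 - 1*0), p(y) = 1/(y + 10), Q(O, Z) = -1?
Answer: 152/9 ≈ 16.889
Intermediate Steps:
p(y) = 1/(10 + y)
j = 7 (j = 5 + (2 + 0) = 5 + 2 = 7)
B(a) = 3 + 2*a (B(a) = 3 + (a + a) = 3 + 2*a)
B(j) - p(Q(6, -5)) = (3 + 2*7) - 1/(10 - 1) = (3 + 14) - 1/9 = 17 - 1*⅑ = 17 - ⅑ = 152/9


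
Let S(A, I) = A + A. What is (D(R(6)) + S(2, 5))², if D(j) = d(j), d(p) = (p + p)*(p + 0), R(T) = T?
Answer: 5776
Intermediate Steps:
d(p) = 2*p² (d(p) = (2*p)*p = 2*p²)
D(j) = 2*j²
S(A, I) = 2*A
(D(R(6)) + S(2, 5))² = (2*6² + 2*2)² = (2*36 + 4)² = (72 + 4)² = 76² = 5776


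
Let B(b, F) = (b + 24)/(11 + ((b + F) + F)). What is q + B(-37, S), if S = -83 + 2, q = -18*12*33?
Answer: -1340051/188 ≈ -7127.9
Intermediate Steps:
q = -7128 (q = -216*33 = -7128)
S = -81
B(b, F) = (24 + b)/(11 + b + 2*F) (B(b, F) = (24 + b)/(11 + ((F + b) + F)) = (24 + b)/(11 + (b + 2*F)) = (24 + b)/(11 + b + 2*F))
q + B(-37, S) = -7128 + (24 - 37)/(11 - 37 + 2*(-81)) = -7128 - 13/(11 - 37 - 162) = -7128 - 13/(-188) = -7128 - 1/188*(-13) = -7128 + 13/188 = -1340051/188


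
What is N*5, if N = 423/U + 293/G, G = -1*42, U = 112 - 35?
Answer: -3425/462 ≈ -7.4134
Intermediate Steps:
U = 77
G = -42
N = -685/462 (N = 423/77 + 293/(-42) = 423*(1/77) + 293*(-1/42) = 423/77 - 293/42 = -685/462 ≈ -1.4827)
N*5 = -685/462*5 = -3425/462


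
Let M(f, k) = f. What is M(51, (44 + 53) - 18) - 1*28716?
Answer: -28665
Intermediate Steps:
M(51, (44 + 53) - 18) - 1*28716 = 51 - 1*28716 = 51 - 28716 = -28665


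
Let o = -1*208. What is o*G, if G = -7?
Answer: 1456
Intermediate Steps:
o = -208
o*G = -208*(-7) = 1456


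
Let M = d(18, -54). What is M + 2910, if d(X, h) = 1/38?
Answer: 110581/38 ≈ 2910.0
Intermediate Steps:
d(X, h) = 1/38
M = 1/38 ≈ 0.026316
M + 2910 = 1/38 + 2910 = 110581/38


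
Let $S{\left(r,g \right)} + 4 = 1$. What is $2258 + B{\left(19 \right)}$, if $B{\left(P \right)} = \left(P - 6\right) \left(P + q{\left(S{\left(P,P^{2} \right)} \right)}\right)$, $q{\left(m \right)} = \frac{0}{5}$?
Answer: $2505$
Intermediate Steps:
$S{\left(r,g \right)} = -3$ ($S{\left(r,g \right)} = -4 + 1 = -3$)
$q{\left(m \right)} = 0$ ($q{\left(m \right)} = 0 \cdot \frac{1}{5} = 0$)
$B{\left(P \right)} = P \left(-6 + P\right)$ ($B{\left(P \right)} = \left(P - 6\right) \left(P + 0\right) = \left(-6 + P\right) P = P \left(-6 + P\right)$)
$2258 + B{\left(19 \right)} = 2258 + 19 \left(-6 + 19\right) = 2258 + 19 \cdot 13 = 2258 + 247 = 2505$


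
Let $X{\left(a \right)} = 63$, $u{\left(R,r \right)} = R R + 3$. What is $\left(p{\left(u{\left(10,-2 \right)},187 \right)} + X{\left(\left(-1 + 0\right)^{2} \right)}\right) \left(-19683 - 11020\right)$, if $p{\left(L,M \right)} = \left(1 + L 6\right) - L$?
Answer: $-17777037$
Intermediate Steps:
$u{\left(R,r \right)} = 3 + R^{2}$ ($u{\left(R,r \right)} = R^{2} + 3 = 3 + R^{2}$)
$p{\left(L,M \right)} = 1 + 5 L$ ($p{\left(L,M \right)} = \left(1 + 6 L\right) - L = 1 + 5 L$)
$\left(p{\left(u{\left(10,-2 \right)},187 \right)} + X{\left(\left(-1 + 0\right)^{2} \right)}\right) \left(-19683 - 11020\right) = \left(\left(1 + 5 \left(3 + 10^{2}\right)\right) + 63\right) \left(-19683 - 11020\right) = \left(\left(1 + 5 \left(3 + 100\right)\right) + 63\right) \left(-30703\right) = \left(\left(1 + 5 \cdot 103\right) + 63\right) \left(-30703\right) = \left(\left(1 + 515\right) + 63\right) \left(-30703\right) = \left(516 + 63\right) \left(-30703\right) = 579 \left(-30703\right) = -17777037$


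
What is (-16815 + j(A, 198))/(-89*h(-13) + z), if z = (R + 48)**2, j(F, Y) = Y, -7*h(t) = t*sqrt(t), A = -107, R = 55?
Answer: -8638197897/5532395606 - 134581083*I*sqrt(13)/5532395606 ≈ -1.5614 - 0.087709*I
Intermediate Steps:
h(t) = -t**(3/2)/7 (h(t) = -t*sqrt(t)/7 = -t**(3/2)/7)
z = 10609 (z = (55 + 48)**2 = 103**2 = 10609)
(-16815 + j(A, 198))/(-89*h(-13) + z) = (-16815 + 198)/(-(-89)*(-13)**(3/2)/7 + 10609) = -16617/(-(-89)*(-13*I*sqrt(13))/7 + 10609) = -16617/(-1157*I*sqrt(13)/7 + 10609) = -16617/(10609 - 1157*I*sqrt(13)/7)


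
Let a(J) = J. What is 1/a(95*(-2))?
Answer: -1/190 ≈ -0.0052632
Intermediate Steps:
1/a(95*(-2)) = 1/(95*(-2)) = 1/(-190) = -1/190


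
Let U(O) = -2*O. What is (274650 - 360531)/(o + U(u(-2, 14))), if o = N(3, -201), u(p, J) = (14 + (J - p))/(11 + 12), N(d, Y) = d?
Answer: -658421/3 ≈ -2.1947e+5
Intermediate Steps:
u(p, J) = 14/23 - p/23 + J/23 (u(p, J) = (14 + J - p)/23 = (14 + J - p)*(1/23) = 14/23 - p/23 + J/23)
o = 3
(274650 - 360531)/(o + U(u(-2, 14))) = (274650 - 360531)/(3 - 2*(14/23 - 1/23*(-2) + (1/23)*14)) = -85881/(3 - 2*(14/23 + 2/23 + 14/23)) = -85881/(3 - 2*30/23) = -85881/(3 - 60/23) = -85881/9/23 = -85881*23/9 = -658421/3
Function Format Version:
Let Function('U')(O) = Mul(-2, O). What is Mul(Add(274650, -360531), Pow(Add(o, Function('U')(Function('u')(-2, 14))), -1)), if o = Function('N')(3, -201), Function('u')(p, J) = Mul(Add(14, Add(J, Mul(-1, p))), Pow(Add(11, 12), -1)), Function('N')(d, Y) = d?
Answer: Rational(-658421, 3) ≈ -2.1947e+5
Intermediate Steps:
Function('u')(p, J) = Add(Rational(14, 23), Mul(Rational(-1, 23), p), Mul(Rational(1, 23), J)) (Function('u')(p, J) = Mul(Add(14, J, Mul(-1, p)), Pow(23, -1)) = Mul(Add(14, J, Mul(-1, p)), Rational(1, 23)) = Add(Rational(14, 23), Mul(Rational(-1, 23), p), Mul(Rational(1, 23), J)))
o = 3
Mul(Add(274650, -360531), Pow(Add(o, Function('U')(Function('u')(-2, 14))), -1)) = Mul(Add(274650, -360531), Pow(Add(3, Mul(-2, Add(Rational(14, 23), Mul(Rational(-1, 23), -2), Mul(Rational(1, 23), 14)))), -1)) = Mul(-85881, Pow(Add(3, Mul(-2, Add(Rational(14, 23), Rational(2, 23), Rational(14, 23)))), -1)) = Mul(-85881, Pow(Add(3, Mul(-2, Rational(30, 23))), -1)) = Mul(-85881, Pow(Add(3, Rational(-60, 23)), -1)) = Mul(-85881, Pow(Rational(9, 23), -1)) = Mul(-85881, Rational(23, 9)) = Rational(-658421, 3)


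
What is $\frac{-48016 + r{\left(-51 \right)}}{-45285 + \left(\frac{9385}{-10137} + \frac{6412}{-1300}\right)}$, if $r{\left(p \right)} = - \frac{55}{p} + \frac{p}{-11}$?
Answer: $\frac{29577992869750}{27902618635507} \approx 1.06$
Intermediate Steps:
$r{\left(p \right)} = - \frac{55}{p} - \frac{p}{11}$ ($r{\left(p \right)} = - \frac{55}{p} + p \left(- \frac{1}{11}\right) = - \frac{55}{p} - \frac{p}{11}$)
$\frac{-48016 + r{\left(-51 \right)}}{-45285 + \left(\frac{9385}{-10137} + \frac{6412}{-1300}\right)} = \frac{-48016 - \left(- \frac{51}{11} + \frac{55}{-51}\right)}{-45285 + \left(\frac{9385}{-10137} + \frac{6412}{-1300}\right)} = \frac{-48016 + \left(\left(-55\right) \left(- \frac{1}{51}\right) + \frac{51}{11}\right)}{-45285 + \left(9385 \left(- \frac{1}{10137}\right) + 6412 \left(- \frac{1}{1300}\right)\right)} = \frac{-48016 + \left(\frac{55}{51} + \frac{51}{11}\right)}{-45285 - \frac{19299736}{3294525}} = \frac{-48016 + \frac{3206}{561}}{-45285 - \frac{19299736}{3294525}} = - \frac{26933770}{561 \left(- \frac{149211864361}{3294525}\right)} = \left(- \frac{26933770}{561}\right) \left(- \frac{3294525}{149211864361}\right) = \frac{29577992869750}{27902618635507}$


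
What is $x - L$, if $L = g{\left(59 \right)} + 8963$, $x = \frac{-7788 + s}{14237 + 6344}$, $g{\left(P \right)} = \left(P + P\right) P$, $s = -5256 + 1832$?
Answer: $- \frac{327763637}{20581} \approx -15926.0$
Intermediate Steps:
$s = -3424$
$g{\left(P \right)} = 2 P^{2}$ ($g{\left(P \right)} = 2 P P = 2 P^{2}$)
$x = - \frac{11212}{20581}$ ($x = \frac{-7788 - 3424}{14237 + 6344} = - \frac{11212}{20581} \approx -0.54477$)
$L = 15925$ ($L = 2 \cdot 59^{2} + 8963 = 2 \cdot 3481 + 8963 = 6962 + 8963 = 15925$)
$x - L = - \frac{11212}{20581} - 15925 = - \frac{327763637}{20581}$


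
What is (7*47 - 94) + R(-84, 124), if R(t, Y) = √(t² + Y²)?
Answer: 235 + 4*√1402 ≈ 384.77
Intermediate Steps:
R(t, Y) = √(Y² + t²)
(7*47 - 94) + R(-84, 124) = (7*47 - 94) + √(124² + (-84)²) = (329 - 94) + √(15376 + 7056) = 235 + √22432 = 235 + 4*√1402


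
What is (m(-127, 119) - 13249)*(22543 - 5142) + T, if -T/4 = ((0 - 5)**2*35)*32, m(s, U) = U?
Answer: -228587130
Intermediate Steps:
T = -112000 (T = -4*(0 - 5)**2*35*32 = -4*(-5)**2*35*32 = -4*25*35*32 = -3500*32 = -4*28000 = -112000)
(m(-127, 119) - 13249)*(22543 - 5142) + T = (119 - 13249)*(22543 - 5142) - 112000 = -13130*17401 - 112000 = -228475130 - 112000 = -228587130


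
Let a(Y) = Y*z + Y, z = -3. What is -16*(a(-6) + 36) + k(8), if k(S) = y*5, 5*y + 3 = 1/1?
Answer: -770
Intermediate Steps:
y = -⅖ (y = -⅗ + (⅕)/1 = -⅗ + (⅕)*1 = -⅗ + ⅕ = -⅖ ≈ -0.40000)
a(Y) = -2*Y (a(Y) = Y*(-3) + Y = -3*Y + Y = -2*Y)
k(S) = -2 (k(S) = -⅖*5 = -2)
-16*(a(-6) + 36) + k(8) = -16*(-2*(-6) + 36) - 2 = -16*(12 + 36) - 2 = -16*48 - 2 = -768 - 2 = -770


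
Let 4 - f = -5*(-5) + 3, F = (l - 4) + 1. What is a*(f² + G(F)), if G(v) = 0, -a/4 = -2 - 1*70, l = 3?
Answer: 165888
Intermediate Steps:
F = 0 (F = (3 - 4) + 1 = -1 + 1 = 0)
a = 288 (a = -4*(-2 - 1*70) = -4*(-2 - 70) = -4*(-72) = 288)
f = -24 (f = 4 - (-5*(-5) + 3) = 4 - (25 + 3) = 4 - 1*28 = 4 - 28 = -24)
a*(f² + G(F)) = 288*((-24)² + 0) = 288*(576 + 0) = 288*576 = 165888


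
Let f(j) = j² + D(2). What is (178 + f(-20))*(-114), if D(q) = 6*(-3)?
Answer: -63840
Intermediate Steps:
D(q) = -18
f(j) = -18 + j² (f(j) = j² - 18 = -18 + j²)
(178 + f(-20))*(-114) = (178 + (-18 + (-20)²))*(-114) = (178 + (-18 + 400))*(-114) = (178 + 382)*(-114) = 560*(-114) = -63840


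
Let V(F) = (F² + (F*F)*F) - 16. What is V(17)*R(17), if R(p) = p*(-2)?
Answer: -176324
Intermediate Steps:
R(p) = -2*p
V(F) = -16 + F² + F³ (V(F) = (F² + F²*F) - 16 = (F² + F³) - 16 = -16 + F² + F³)
V(17)*R(17) = (-16 + 17² + 17³)*(-2*17) = (-16 + 289 + 4913)*(-34) = 5186*(-34) = -176324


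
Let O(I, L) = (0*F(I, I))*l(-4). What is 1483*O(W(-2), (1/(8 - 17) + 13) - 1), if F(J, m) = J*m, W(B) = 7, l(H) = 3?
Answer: 0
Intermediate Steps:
O(I, L) = 0 (O(I, L) = (0*(I*I))*3 = (0*I²)*3 = 0*3 = 0)
1483*O(W(-2), (1/(8 - 17) + 13) - 1) = 1483*0 = 0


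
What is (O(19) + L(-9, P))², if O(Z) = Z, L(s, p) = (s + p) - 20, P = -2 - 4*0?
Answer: 144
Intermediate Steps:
P = -2 (P = -2 + 0 = -2)
L(s, p) = -20 + p + s (L(s, p) = (p + s) - 20 = -20 + p + s)
(O(19) + L(-9, P))² = (19 + (-20 - 2 - 9))² = (19 - 31)² = (-12)² = 144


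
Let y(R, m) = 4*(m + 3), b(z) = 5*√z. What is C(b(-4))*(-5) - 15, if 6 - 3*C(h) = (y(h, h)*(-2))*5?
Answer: -225 - 2000*I/3 ≈ -225.0 - 666.67*I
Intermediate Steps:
y(R, m) = 12 + 4*m (y(R, m) = 4*(3 + m) = 12 + 4*m)
C(h) = 42 + 40*h/3 (C(h) = 2 - (12 + 4*h)*(-2)*5/3 = 2 - (-24 - 8*h)*5/3 = 2 - (-120 - 40*h)/3 = 2 + (40 + 40*h/3) = 42 + 40*h/3)
C(b(-4))*(-5) - 15 = (42 + 40*(5*√(-4))/3)*(-5) - 15 = (42 + 40*(5*(2*I))/3)*(-5) - 15 = (42 + 40*(10*I)/3)*(-5) - 15 = (42 + 400*I/3)*(-5) - 15 = (-210 - 2000*I/3) - 15 = -225 - 2000*I/3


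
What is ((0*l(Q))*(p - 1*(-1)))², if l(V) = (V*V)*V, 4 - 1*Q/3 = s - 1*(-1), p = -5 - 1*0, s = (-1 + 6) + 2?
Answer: 0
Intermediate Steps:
s = 7 (s = 5 + 2 = 7)
p = -5 (p = -5 + 0 = -5)
Q = -12 (Q = 12 - 3*(7 - 1*(-1)) = 12 - 3*(7 + 1) = 12 - 3*8 = 12 - 24 = -12)
l(V) = V³ (l(V) = V²*V = V³)
((0*l(Q))*(p - 1*(-1)))² = ((0*(-12)³)*(-5 - 1*(-1)))² = ((0*(-1728))*(-5 + 1))² = (0*(-4))² = 0² = 0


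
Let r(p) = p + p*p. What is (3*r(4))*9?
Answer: 540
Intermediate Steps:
r(p) = p + p²
(3*r(4))*9 = (3*(4*(1 + 4)))*9 = (3*(4*5))*9 = (3*20)*9 = 60*9 = 540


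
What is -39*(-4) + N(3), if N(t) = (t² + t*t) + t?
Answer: 177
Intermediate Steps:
N(t) = t + 2*t² (N(t) = (t² + t²) + t = 2*t² + t = t + 2*t²)
-39*(-4) + N(3) = -39*(-4) + 3*(1 + 2*3) = 156 + 3*(1 + 6) = 156 + 3*7 = 156 + 21 = 177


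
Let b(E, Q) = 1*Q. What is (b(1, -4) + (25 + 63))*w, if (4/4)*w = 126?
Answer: 10584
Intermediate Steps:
w = 126
b(E, Q) = Q
(b(1, -4) + (25 + 63))*w = (-4 + (25 + 63))*126 = (-4 + 88)*126 = 84*126 = 10584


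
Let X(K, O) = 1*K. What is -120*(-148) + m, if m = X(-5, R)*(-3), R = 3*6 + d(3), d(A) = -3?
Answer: 17775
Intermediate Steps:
R = 15 (R = 3*6 - 3 = 18 - 3 = 15)
X(K, O) = K
m = 15 (m = -5*(-3) = 15)
-120*(-148) + m = -120*(-148) + 15 = 17760 + 15 = 17775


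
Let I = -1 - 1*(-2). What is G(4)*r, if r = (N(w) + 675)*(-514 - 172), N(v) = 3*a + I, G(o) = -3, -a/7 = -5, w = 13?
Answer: 1607298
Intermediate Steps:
a = 35 (a = -7*(-5) = 35)
I = 1 (I = -1 + 2 = 1)
N(v) = 106 (N(v) = 3*35 + 1 = 105 + 1 = 106)
r = -535766 (r = (106 + 675)*(-514 - 172) = 781*(-686) = -535766)
G(4)*r = -3*(-535766) = 1607298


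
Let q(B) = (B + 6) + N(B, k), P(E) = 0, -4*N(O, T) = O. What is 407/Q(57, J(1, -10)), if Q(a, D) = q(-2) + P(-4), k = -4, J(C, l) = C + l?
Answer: 814/9 ≈ 90.444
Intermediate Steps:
N(O, T) = -O/4
q(B) = 6 + 3*B/4 (q(B) = (B + 6) - B/4 = (6 + B) - B/4 = 6 + 3*B/4)
Q(a, D) = 9/2 (Q(a, D) = (6 + (¾)*(-2)) + 0 = (6 - 3/2) + 0 = 9/2 + 0 = 9/2)
407/Q(57, J(1, -10)) = 407/(9/2) = 407*(2/9) = 814/9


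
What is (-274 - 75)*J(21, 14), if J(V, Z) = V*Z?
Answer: -102606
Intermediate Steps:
(-274 - 75)*J(21, 14) = (-274 - 75)*(21*14) = -349*294 = -102606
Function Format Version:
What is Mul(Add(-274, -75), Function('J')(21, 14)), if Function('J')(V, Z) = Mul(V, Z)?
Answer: -102606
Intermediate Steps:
Mul(Add(-274, -75), Function('J')(21, 14)) = Mul(Add(-274, -75), Mul(21, 14)) = Mul(-349, 294) = -102606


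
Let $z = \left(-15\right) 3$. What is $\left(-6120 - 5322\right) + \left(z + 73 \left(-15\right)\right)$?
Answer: $-12582$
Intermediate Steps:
$z = -45$
$\left(-6120 - 5322\right) + \left(z + 73 \left(-15\right)\right) = \left(-6120 - 5322\right) + \left(-45 + 73 \left(-15\right)\right) = -11442 - 1140 = -12582$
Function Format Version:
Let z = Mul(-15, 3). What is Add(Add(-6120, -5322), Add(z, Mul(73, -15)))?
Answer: -12582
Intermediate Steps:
z = -45
Add(Add(-6120, -5322), Add(z, Mul(73, -15))) = Add(Add(-6120, -5322), Add(-45, Mul(73, -15))) = Add(-11442, Add(-45, -1095)) = Add(-11442, -1140) = -12582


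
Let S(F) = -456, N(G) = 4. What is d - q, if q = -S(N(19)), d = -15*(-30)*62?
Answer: 27444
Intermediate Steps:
d = 27900 (d = 450*62 = 27900)
q = 456 (q = -1*(-456) = 456)
d - q = 27900 - 1*456 = 27900 - 456 = 27444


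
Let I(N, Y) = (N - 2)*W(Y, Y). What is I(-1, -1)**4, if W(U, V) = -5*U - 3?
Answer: 1296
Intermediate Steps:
W(U, V) = -3 - 5*U
I(N, Y) = (-3 - 5*Y)*(-2 + N) (I(N, Y) = (N - 2)*(-3 - 5*Y) = (-2 + N)*(-3 - 5*Y) = (-3 - 5*Y)*(-2 + N))
I(-1, -1)**4 = (-(-2 - 1)*(3 + 5*(-1)))**4 = (-1*(-3)*(3 - 5))**4 = (-1*(-3)*(-2))**4 = (-6)**4 = 1296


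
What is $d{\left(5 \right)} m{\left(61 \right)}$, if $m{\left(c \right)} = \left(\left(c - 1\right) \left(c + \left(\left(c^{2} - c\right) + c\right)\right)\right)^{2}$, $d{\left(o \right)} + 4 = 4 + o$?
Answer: $257463432000$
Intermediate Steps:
$d{\left(o \right)} = o$ ($d{\left(o \right)} = -4 + \left(4 + o\right) = o$)
$m{\left(c \right)} = \left(-1 + c\right)^{2} \left(c + c^{2}\right)^{2}$ ($m{\left(c \right)} = \left(\left(-1 + c\right) \left(c + c^{2}\right)\right)^{2} = \left(-1 + c\right)^{2} \left(c + c^{2}\right)^{2}$)
$d{\left(5 \right)} m{\left(61 \right)} = 5 \left(61^{2} + 61^{6} - 2 \cdot 61^{4}\right) = 5 \left(3721 + 51520374361 - 27691682\right) = 5 \cdot 51492686400 = 257463432000$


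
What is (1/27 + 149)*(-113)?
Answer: -454712/27 ≈ -16841.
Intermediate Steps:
(1/27 + 149)*(-113) = (4024/27)*(-113) = -454712/27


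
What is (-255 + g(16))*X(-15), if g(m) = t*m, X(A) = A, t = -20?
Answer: 8625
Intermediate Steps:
g(m) = -20*m
(-255 + g(16))*X(-15) = (-255 - 20*16)*(-15) = (-255 - 320)*(-15) = -575*(-15) = 8625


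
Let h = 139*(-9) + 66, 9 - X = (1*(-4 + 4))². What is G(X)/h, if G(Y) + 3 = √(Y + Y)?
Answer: 1/395 - √2/395 ≈ -0.0010486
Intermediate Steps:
X = 9 (X = 9 - (1*(-4 + 4))² = 9 - (1*0)² = 9 - 1*0² = 9 - 1*0 = 9 + 0 = 9)
h = -1185 (h = -1251 + 66 = -1185)
G(Y) = -3 + √2*√Y (G(Y) = -3 + √(Y + Y) = -3 + √(2*Y) = -3 + √2*√Y)
G(X)/h = (-3 + √2*√9)/(-1185) = (-3 + √2*3)*(-1/1185) = (-3 + 3*√2)*(-1/1185) = 1/395 - √2/395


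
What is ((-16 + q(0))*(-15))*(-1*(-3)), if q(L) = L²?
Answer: 720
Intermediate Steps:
((-16 + q(0))*(-15))*(-1*(-3)) = ((-16 + 0²)*(-15))*(-1*(-3)) = ((-16 + 0)*(-15))*3 = -16*(-15)*3 = 240*3 = 720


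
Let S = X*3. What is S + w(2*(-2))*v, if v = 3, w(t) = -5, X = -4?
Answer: -27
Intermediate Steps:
S = -12 (S = -4*3 = -12)
S + w(2*(-2))*v = -12 - 5*3 = -12 - 15 = -27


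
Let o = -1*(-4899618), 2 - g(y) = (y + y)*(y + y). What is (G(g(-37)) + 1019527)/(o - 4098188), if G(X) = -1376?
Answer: 1018151/801430 ≈ 1.2704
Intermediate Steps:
g(y) = 2 - 4*y**2 (g(y) = 2 - (y + y)*(y + y) = 2 - 2*y*2*y = 2 - 4*y**2)
o = 4899618
(G(g(-37)) + 1019527)/(o - 4098188) = (-1376 + 1019527)/(4899618 - 4098188) = 1018151/801430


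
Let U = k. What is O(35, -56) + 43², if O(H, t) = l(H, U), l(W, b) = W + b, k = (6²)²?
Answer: 3180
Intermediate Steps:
k = 1296 (k = 36² = 1296)
U = 1296
O(H, t) = 1296 + H (O(H, t) = H + 1296 = 1296 + H)
O(35, -56) + 43² = (1296 + 35) + 43² = 1331 + 1849 = 3180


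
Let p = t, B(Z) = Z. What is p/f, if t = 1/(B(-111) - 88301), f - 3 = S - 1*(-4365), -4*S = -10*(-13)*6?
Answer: -1/368943276 ≈ -2.7104e-9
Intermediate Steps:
S = -195 (S = -(-10*(-13))*6/4 = -65*6/2 = -¼*780 = -195)
f = 4173 (f = 3 + (-195 - 1*(-4365)) = 3 + (-195 + 4365) = 3 + 4170 = 4173)
t = -1/88412 (t = 1/(-111 - 88301) = 1/(-88412) = -1/88412 ≈ -1.1311e-5)
p = -1/88412 ≈ -1.1311e-5
p/f = -1/88412/4173 = -1/88412*1/4173 = -1/368943276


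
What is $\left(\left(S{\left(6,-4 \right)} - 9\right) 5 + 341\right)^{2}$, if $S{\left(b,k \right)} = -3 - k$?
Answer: $90601$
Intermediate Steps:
$\left(\left(S{\left(6,-4 \right)} - 9\right) 5 + 341\right)^{2} = \left(\left(\left(-3 - -4\right) - 9\right) 5 + 341\right)^{2} = \left(\left(\left(-3 + 4\right) - 9\right) 5 + 341\right)^{2} = \left(\left(1 - 9\right) 5 + 341\right)^{2} = \left(\left(-8\right) 5 + 341\right)^{2} = \left(-40 + 341\right)^{2} = 301^{2} = 90601$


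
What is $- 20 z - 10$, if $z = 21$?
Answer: $-430$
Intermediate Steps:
$- 20 z - 10 = \left(-20\right) 21 - 10 = -420 - 10 = -430$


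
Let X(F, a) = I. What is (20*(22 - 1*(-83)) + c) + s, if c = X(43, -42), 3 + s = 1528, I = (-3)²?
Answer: 3634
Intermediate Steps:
I = 9
X(F, a) = 9
s = 1525 (s = -3 + 1528 = 1525)
c = 9
(20*(22 - 1*(-83)) + c) + s = (20*(22 - 1*(-83)) + 9) + 1525 = (20*(22 + 83) + 9) + 1525 = (20*105 + 9) + 1525 = (2100 + 9) + 1525 = 2109 + 1525 = 3634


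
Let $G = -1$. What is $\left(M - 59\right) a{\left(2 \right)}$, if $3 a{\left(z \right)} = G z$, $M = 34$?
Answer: $\frac{50}{3} \approx 16.667$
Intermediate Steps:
$a{\left(z \right)} = - \frac{z}{3}$ ($a{\left(z \right)} = \frac{\left(-1\right) z}{3} = - \frac{z}{3}$)
$\left(M - 59\right) a{\left(2 \right)} = \left(34 - 59\right) \left(\left(- \frac{1}{3}\right) 2\right) = \left(-25\right) \left(- \frac{2}{3}\right) = \frac{50}{3}$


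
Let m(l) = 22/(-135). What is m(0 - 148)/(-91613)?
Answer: 22/12367755 ≈ 1.7788e-6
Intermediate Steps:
m(l) = -22/135 (m(l) = 22*(-1/135) = -22/135)
m(0 - 148)/(-91613) = -22/135/(-91613) = -22/135*(-1/91613) = 22/12367755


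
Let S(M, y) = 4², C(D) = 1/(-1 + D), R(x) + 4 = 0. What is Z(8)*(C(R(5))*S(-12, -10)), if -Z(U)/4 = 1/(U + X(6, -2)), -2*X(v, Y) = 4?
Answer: 32/15 ≈ 2.1333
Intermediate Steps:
R(x) = -4 (R(x) = -4 + 0 = -4)
X(v, Y) = -2 (X(v, Y) = -½*4 = -2)
S(M, y) = 16
Z(U) = -4/(-2 + U) (Z(U) = -4/(U - 2) = -4/(-2 + U))
Z(8)*(C(R(5))*S(-12, -10)) = (-4/(-2 + 8))*(16/(-1 - 4)) = (-4/6)*(16/(-5)) = (-4*⅙)*(-⅕*16) = -⅔*(-16/5) = 32/15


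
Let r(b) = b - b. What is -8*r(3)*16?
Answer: 0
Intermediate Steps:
r(b) = 0
-8*r(3)*16 = -8*0*16 = 0*16 = 0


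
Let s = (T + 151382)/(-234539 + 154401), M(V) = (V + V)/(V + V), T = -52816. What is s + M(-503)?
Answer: -542/2357 ≈ -0.22995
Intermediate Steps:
M(V) = 1 (M(V) = (2*V)/((2*V)) = (2*V)*(1/(2*V)) = 1)
s = -2899/2357 (s = (-52816 + 151382)/(-234539 + 154401) = 98566/(-80138) = 98566*(-1/80138) = -2899/2357 ≈ -1.2300)
s + M(-503) = -2899/2357 + 1 = -542/2357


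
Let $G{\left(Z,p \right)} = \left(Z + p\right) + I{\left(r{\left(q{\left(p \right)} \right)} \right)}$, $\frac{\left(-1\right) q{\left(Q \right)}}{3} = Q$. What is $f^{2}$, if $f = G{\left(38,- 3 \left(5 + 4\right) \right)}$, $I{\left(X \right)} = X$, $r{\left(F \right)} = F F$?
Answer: $43191184$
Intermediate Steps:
$q{\left(Q \right)} = - 3 Q$
$r{\left(F \right)} = F^{2}$
$G{\left(Z,p \right)} = Z + p + 9 p^{2}$ ($G{\left(Z,p \right)} = \left(Z + p\right) + \left(- 3 p\right)^{2} = \left(Z + p\right) + 9 p^{2} = Z + p + 9 p^{2}$)
$f = 6572$ ($f = 38 - 3 \left(5 + 4\right) + 9 \left(- 3 \left(5 + 4\right)\right)^{2} = 38 - 27 + 9 \left(\left(-3\right) 9\right)^{2} = 38 - 27 + 9 \left(-27\right)^{2} = 38 - 27 + 9 \cdot 729 = 38 - 27 + 6561 = 6572$)
$f^{2} = 6572^{2} = 43191184$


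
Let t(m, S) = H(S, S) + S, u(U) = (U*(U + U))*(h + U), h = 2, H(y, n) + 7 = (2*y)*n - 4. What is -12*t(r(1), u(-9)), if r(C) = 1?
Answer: -30849204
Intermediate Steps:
H(y, n) = -11 + 2*n*y (H(y, n) = -7 + ((2*y)*n - 4) = -7 + (2*n*y - 4) = -7 + (-4 + 2*n*y) = -11 + 2*n*y)
u(U) = 2*U**2*(2 + U) (u(U) = (U*(U + U))*(2 + U) = (U*(2*U))*(2 + U) = (2*U**2)*(2 + U) = 2*U**2*(2 + U))
t(m, S) = -11 + S + 2*S**2 (t(m, S) = (-11 + 2*S*S) + S = (-11 + 2*S**2) + S = -11 + S + 2*S**2)
-12*t(r(1), u(-9)) = -12*(-11 + 2*(-9)**2*(2 - 9) + 2*(2*(-9)**2*(2 - 9))**2) = -12*(-11 + 2*81*(-7) + 2*(2*81*(-7))**2) = -12*(-11 - 1134 + 2*(-1134)**2) = -12*(-11 - 1134 + 2*1285956) = -12*(-11 - 1134 + 2571912) = -12*2570767 = -30849204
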